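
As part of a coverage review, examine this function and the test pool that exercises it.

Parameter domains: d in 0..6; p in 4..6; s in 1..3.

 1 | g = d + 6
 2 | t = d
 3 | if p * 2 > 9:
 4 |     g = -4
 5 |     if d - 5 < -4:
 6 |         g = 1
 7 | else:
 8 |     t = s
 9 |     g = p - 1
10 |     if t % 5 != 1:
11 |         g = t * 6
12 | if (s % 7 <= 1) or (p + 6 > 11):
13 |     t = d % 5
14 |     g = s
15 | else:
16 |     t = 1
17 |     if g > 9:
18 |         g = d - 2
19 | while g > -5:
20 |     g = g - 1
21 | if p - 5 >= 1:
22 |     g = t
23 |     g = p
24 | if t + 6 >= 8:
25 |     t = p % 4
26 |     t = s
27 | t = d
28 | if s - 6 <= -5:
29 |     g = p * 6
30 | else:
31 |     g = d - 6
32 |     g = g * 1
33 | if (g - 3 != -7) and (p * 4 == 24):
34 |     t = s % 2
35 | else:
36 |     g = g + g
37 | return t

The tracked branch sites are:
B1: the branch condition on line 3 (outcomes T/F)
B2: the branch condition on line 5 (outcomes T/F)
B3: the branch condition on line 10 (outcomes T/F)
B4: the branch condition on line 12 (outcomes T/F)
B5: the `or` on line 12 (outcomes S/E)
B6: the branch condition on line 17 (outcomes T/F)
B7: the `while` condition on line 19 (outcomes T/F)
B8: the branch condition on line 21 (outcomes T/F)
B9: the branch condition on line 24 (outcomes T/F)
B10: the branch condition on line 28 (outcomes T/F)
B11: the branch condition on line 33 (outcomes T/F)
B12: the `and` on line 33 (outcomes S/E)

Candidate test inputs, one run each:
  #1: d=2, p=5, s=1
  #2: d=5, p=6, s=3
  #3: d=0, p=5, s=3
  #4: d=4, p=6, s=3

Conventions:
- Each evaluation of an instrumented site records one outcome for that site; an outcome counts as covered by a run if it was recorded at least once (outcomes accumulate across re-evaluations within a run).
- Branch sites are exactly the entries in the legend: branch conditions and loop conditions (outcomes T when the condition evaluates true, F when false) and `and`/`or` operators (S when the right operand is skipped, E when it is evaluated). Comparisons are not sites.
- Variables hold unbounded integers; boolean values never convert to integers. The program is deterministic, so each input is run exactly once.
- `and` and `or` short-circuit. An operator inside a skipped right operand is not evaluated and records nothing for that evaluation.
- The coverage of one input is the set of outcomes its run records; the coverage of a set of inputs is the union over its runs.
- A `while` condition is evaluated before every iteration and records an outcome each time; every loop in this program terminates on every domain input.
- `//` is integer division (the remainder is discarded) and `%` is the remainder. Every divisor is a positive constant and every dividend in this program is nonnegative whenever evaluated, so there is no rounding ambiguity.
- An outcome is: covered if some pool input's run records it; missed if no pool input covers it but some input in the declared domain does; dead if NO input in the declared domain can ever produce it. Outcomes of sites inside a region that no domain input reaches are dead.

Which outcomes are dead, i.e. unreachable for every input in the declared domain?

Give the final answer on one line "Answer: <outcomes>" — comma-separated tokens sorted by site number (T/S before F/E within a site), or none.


sweeping the full domain (63 inputs) for each outcome:
  reachable outcomes have witnesses, e.g. B1=T (e.g. d=0, p=5, s=1), B1=F (e.g. d=0, p=4, s=1), B2=T (e.g. d=0, p=5, s=1), B2=F (e.g. d=1, p=5, s=1)
Answer: none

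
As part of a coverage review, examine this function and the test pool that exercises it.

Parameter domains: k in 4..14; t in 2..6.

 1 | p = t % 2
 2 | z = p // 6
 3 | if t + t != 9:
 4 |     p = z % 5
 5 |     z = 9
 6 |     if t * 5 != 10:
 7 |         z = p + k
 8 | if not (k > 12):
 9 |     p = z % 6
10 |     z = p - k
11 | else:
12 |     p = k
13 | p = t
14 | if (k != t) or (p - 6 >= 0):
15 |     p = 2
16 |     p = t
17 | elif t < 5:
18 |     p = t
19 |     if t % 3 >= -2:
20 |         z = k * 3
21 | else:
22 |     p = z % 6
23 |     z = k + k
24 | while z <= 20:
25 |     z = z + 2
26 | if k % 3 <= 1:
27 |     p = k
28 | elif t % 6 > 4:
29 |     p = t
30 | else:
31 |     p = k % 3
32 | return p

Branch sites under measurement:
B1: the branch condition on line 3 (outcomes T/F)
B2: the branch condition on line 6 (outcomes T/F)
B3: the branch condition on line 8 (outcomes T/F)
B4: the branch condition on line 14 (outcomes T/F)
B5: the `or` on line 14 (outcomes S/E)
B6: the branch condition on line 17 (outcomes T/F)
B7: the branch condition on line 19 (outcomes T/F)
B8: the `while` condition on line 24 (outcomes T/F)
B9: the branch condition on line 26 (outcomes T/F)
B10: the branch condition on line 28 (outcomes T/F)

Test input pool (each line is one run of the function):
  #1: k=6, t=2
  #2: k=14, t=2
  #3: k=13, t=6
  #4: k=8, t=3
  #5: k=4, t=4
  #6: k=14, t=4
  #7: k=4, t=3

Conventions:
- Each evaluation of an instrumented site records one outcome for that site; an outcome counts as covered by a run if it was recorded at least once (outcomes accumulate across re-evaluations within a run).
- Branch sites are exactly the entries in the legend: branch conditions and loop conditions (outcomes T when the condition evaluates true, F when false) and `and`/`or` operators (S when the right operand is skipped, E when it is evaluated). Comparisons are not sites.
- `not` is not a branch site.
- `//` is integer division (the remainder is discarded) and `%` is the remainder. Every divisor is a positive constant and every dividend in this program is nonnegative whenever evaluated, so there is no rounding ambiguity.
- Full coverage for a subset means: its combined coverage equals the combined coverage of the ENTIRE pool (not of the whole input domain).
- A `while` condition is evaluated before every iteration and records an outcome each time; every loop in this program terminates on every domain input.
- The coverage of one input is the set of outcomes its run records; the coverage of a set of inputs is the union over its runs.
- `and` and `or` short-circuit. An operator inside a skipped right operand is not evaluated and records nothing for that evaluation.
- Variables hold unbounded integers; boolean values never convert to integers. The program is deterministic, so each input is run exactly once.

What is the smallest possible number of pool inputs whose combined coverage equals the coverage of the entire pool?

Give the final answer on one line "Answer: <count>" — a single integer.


run #1 (k=6, t=2) records B1=T, B2=F, B3=T, B4=T, B5=S, B8=T, B8=F, B9=T
run #2 (k=14, t=2) records B1=T, B2=F, B3=F, B4=T, B5=S, B8=T, B8=F, B9=F, B10=F
run #3 (k=13, t=6) records B1=T, B2=T, B3=F, B4=T, B5=S, B8=T, B8=F, B9=T
run #4 (k=8, t=3) records B1=T, B2=T, B3=T, B4=T, B5=S, B8=T, B8=F, B9=F, B10=F
run #5 (k=4, t=4) records B1=T, B2=T, B3=T, B4=F, B5=E, B6=T, B7=T, B8=T, B8=F, B9=T
run #6 (k=14, t=4) records B1=T, B2=T, B3=F, B4=T, B5=S, B8=T, B8=F, B9=F, B10=F
run #7 (k=4, t=3) records B1=T, B2=T, B3=T, B4=T, B5=S, B8=T, B8=F, B9=T
union over all inputs: B1=T, B2=T, B2=F, B3=T, B3=F, B4=T, B4=F, B5=S, B5=E, B6=T, B7=T, B8=T, B8=F, B9=T, B9=F, B10=F (16 outcomes)
every size-1 subset falls short of the 16 outcomes (best: 10/16)
the canonical winner is {2, 5}: size 2, full 16-outcome coverage, earliest index list among size-2 covers
Answer: 2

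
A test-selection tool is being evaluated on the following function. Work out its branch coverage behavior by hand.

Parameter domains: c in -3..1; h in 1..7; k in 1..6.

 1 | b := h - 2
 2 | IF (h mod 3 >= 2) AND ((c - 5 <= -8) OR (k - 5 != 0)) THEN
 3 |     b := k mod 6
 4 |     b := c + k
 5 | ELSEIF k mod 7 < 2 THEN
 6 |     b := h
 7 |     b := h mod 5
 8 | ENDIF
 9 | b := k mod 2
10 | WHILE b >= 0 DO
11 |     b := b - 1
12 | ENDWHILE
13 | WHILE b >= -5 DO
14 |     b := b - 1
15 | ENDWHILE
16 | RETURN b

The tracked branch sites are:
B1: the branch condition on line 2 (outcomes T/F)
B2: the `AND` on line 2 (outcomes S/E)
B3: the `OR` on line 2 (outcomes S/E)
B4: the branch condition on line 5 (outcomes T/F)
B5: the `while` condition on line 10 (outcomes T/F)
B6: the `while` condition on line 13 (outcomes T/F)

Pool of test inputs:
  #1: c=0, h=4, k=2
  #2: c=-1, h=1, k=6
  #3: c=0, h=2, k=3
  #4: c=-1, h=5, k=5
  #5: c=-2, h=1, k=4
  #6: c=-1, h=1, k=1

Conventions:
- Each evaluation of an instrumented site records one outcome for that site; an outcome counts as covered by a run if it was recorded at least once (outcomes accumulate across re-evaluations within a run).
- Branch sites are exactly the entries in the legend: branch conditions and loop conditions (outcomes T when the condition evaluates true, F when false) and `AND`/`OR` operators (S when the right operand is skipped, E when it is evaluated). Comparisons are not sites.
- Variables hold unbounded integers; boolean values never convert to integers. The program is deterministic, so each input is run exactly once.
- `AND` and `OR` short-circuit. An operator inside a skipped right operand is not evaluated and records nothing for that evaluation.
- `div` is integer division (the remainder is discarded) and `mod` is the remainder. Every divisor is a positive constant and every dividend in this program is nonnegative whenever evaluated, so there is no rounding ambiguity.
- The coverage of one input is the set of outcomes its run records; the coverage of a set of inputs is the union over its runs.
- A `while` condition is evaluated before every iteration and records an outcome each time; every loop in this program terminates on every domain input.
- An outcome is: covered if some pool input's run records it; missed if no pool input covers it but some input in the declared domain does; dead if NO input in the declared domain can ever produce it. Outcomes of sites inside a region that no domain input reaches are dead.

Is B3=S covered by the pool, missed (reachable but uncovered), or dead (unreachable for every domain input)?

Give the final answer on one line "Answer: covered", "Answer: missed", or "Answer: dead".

no pool input records B3=S
but domain input (c=-3, h=2, k=1) does record it -> reachable, so missed

Answer: missed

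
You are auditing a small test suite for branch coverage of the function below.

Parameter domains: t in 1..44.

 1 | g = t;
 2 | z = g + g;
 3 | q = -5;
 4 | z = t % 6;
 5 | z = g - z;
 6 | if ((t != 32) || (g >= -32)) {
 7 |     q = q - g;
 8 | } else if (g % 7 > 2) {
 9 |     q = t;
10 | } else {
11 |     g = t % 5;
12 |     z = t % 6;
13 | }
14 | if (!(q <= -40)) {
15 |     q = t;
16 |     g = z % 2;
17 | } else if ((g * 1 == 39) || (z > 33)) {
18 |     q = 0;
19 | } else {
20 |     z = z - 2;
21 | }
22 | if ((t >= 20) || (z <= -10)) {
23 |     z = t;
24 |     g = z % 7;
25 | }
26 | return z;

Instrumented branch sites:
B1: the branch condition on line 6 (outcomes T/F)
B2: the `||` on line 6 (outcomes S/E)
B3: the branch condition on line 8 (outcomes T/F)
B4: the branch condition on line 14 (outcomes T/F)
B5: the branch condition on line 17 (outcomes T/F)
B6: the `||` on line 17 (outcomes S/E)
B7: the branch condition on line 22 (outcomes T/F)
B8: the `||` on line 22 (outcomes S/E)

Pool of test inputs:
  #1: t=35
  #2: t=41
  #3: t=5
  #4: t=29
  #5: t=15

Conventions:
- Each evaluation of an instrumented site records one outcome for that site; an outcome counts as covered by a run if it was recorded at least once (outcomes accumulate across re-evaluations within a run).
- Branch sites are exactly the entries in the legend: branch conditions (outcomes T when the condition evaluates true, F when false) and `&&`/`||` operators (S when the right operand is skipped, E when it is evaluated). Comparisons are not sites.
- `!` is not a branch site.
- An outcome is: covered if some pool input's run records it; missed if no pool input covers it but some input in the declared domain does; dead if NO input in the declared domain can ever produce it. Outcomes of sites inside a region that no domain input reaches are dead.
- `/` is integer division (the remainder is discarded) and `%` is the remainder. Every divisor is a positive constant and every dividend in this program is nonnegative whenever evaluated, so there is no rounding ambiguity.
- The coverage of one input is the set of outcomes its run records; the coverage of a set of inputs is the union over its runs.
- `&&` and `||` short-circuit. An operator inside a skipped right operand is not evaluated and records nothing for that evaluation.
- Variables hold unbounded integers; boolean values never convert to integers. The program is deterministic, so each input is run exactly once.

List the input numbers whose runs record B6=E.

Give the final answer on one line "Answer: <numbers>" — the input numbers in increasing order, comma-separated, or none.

input #1 (t=35): covers B6=E
input #2 (t=41): covers B6=E
input #3 (t=5): misses B6=E
input #4 (t=29): misses B6=E
input #5 (t=15): misses B6=E

Answer: 1, 2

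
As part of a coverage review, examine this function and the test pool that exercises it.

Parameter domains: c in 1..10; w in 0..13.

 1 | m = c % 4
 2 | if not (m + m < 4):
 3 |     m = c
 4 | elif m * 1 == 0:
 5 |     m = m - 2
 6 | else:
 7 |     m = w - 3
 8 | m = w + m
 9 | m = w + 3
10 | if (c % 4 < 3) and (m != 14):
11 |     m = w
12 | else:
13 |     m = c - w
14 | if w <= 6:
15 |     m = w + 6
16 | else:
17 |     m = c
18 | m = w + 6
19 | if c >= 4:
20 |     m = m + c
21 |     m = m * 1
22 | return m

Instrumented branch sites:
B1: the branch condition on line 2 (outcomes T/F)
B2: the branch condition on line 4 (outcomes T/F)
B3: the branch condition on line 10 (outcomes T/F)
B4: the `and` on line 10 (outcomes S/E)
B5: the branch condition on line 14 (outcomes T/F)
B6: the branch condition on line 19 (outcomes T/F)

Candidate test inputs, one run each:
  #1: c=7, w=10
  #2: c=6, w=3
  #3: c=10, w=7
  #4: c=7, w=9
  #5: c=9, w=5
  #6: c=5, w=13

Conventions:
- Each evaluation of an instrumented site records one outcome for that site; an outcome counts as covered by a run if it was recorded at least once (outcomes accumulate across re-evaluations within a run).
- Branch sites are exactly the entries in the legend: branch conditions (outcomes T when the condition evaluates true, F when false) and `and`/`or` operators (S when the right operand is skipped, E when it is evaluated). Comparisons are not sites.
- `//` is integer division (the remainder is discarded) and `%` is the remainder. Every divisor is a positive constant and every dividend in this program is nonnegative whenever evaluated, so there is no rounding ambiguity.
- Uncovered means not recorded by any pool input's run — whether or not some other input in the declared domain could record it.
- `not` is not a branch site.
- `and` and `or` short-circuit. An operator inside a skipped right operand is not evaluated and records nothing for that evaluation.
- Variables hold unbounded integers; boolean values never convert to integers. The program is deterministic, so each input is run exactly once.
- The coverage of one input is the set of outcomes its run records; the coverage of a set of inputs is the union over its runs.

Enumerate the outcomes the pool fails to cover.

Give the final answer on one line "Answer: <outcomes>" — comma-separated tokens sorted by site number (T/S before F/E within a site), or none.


#1 (c=7, w=10) -> covered: B1=T, B3=F, B4=S, B5=F, B6=T
#2 (c=6, w=3) -> covered: B1=T, B3=T, B4=E, B5=T, B6=T
#3 (c=10, w=7) -> covered: B1=T, B3=T, B4=E, B5=F, B6=T
#4 (c=7, w=9) -> covered: B1=T, B3=F, B4=S, B5=F, B6=T
#5 (c=9, w=5) -> covered: B1=F, B2=F, B3=T, B4=E, B5=T, B6=T
#6 (c=5, w=13) -> covered: B1=F, B2=F, B3=T, B4=E, B5=F, B6=T
union over the pool: B1=T, B1=F, B2=F, B3=T, B3=F, B4=S, B4=E, B5=T, B5=F, B6=T
uncovered (2 of 12): B2=T, B6=F
Answer: B2=T, B6=F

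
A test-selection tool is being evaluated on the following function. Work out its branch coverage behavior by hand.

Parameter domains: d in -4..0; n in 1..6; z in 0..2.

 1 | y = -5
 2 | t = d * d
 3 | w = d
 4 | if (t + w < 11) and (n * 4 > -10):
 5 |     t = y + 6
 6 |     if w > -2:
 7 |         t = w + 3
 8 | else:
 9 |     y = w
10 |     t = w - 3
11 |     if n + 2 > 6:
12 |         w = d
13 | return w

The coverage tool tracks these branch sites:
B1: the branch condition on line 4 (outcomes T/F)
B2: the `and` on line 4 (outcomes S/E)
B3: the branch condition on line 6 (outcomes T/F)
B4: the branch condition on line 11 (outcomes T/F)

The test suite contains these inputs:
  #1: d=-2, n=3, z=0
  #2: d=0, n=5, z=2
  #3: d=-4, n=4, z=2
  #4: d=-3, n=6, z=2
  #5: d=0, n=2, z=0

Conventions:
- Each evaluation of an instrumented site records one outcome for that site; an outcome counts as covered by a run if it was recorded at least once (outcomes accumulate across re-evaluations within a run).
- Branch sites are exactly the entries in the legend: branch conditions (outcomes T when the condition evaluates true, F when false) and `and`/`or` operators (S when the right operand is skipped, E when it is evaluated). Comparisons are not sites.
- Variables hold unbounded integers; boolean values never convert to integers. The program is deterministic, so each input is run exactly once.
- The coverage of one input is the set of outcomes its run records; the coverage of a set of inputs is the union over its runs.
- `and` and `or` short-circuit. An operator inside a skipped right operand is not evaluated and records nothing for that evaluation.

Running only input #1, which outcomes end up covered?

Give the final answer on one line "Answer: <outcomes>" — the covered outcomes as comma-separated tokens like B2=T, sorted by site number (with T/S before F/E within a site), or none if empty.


Simulating input #1 (d=-2, n=3, z=0) step by step:
  B2->E, B1->T, B3->F
as a set, this run covers: B1=T, B2=E, B3=F
Answer: B1=T, B2=E, B3=F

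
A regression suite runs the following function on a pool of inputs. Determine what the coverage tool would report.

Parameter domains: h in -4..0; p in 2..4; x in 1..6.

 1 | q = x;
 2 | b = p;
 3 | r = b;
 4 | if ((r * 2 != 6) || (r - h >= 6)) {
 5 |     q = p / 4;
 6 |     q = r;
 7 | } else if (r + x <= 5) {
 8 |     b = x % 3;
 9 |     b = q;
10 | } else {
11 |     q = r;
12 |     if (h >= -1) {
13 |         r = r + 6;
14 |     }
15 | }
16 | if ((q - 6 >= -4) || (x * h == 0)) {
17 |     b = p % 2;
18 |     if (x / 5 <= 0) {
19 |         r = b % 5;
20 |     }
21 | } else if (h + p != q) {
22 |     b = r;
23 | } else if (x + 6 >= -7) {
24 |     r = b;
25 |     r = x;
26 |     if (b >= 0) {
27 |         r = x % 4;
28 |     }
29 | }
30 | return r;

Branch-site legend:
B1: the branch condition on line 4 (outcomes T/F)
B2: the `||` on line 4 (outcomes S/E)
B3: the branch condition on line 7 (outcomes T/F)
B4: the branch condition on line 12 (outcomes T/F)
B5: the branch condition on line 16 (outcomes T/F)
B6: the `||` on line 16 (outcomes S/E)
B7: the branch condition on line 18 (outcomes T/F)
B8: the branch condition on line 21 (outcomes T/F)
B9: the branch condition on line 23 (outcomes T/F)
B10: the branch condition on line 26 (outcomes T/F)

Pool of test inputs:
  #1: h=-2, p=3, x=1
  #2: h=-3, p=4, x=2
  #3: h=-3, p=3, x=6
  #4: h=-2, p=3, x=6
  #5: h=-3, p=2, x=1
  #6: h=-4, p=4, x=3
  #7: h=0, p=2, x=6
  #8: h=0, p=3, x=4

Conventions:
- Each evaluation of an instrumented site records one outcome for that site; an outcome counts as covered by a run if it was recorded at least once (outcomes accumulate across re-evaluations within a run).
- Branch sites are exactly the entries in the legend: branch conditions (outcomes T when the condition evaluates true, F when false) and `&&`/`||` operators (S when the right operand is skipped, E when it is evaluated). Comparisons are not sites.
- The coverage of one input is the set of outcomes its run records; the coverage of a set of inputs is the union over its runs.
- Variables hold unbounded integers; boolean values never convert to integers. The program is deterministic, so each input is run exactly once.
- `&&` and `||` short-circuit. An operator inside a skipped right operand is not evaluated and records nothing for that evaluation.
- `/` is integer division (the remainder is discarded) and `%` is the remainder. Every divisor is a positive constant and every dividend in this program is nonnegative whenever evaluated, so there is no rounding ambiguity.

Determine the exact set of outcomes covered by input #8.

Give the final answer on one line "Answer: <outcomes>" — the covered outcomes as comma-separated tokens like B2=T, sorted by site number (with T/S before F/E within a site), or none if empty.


Simulating input #8 (h=0, p=3, x=4) step by step:
  B2->E, B1->F, B3->F, B4->T, B6->S, B5->T, B7->T
distinct outcomes covered: B1=F, B2=E, B3=F, B4=T, B5=T, B6=S, B7=T
Answer: B1=F, B2=E, B3=F, B4=T, B5=T, B6=S, B7=T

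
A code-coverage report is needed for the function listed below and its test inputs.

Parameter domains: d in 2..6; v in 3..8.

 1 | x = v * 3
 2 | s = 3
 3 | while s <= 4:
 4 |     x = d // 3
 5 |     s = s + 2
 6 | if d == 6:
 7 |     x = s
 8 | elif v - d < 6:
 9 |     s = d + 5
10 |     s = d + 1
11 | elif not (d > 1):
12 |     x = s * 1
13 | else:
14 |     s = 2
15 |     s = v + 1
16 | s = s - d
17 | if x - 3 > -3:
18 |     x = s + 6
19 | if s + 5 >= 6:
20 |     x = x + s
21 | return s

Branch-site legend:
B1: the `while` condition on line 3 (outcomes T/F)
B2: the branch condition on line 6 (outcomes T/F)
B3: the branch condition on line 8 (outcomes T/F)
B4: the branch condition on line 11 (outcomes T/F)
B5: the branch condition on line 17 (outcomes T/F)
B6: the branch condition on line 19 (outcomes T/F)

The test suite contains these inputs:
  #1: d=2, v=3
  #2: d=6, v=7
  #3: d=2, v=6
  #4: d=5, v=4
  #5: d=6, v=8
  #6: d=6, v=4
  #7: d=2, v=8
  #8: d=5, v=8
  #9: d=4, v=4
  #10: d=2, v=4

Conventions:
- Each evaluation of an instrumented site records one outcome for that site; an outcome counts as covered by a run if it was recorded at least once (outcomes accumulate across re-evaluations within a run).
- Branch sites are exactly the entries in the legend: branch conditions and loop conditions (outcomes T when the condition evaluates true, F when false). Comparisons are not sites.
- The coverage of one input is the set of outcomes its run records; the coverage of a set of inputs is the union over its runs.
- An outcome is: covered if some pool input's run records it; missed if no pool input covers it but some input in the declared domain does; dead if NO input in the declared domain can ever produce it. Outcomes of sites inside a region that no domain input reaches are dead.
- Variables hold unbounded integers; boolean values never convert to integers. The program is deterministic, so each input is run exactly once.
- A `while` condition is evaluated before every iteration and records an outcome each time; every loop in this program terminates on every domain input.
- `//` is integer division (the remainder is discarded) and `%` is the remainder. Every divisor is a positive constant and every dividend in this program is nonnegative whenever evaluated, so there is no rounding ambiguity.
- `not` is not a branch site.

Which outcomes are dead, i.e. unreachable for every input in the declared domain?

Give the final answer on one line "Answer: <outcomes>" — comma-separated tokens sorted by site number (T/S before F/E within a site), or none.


checking every outcome against all 30 domain inputs:
  B4=T: zero occurrences over every domain input -> dead
  reachable outcomes have witnesses, e.g. B1=T (e.g. d=2, v=3), B1=F (e.g. d=2, v=3), B2=T (e.g. d=6, v=3), B2=F (e.g. d=2, v=3)
Answer: B4=T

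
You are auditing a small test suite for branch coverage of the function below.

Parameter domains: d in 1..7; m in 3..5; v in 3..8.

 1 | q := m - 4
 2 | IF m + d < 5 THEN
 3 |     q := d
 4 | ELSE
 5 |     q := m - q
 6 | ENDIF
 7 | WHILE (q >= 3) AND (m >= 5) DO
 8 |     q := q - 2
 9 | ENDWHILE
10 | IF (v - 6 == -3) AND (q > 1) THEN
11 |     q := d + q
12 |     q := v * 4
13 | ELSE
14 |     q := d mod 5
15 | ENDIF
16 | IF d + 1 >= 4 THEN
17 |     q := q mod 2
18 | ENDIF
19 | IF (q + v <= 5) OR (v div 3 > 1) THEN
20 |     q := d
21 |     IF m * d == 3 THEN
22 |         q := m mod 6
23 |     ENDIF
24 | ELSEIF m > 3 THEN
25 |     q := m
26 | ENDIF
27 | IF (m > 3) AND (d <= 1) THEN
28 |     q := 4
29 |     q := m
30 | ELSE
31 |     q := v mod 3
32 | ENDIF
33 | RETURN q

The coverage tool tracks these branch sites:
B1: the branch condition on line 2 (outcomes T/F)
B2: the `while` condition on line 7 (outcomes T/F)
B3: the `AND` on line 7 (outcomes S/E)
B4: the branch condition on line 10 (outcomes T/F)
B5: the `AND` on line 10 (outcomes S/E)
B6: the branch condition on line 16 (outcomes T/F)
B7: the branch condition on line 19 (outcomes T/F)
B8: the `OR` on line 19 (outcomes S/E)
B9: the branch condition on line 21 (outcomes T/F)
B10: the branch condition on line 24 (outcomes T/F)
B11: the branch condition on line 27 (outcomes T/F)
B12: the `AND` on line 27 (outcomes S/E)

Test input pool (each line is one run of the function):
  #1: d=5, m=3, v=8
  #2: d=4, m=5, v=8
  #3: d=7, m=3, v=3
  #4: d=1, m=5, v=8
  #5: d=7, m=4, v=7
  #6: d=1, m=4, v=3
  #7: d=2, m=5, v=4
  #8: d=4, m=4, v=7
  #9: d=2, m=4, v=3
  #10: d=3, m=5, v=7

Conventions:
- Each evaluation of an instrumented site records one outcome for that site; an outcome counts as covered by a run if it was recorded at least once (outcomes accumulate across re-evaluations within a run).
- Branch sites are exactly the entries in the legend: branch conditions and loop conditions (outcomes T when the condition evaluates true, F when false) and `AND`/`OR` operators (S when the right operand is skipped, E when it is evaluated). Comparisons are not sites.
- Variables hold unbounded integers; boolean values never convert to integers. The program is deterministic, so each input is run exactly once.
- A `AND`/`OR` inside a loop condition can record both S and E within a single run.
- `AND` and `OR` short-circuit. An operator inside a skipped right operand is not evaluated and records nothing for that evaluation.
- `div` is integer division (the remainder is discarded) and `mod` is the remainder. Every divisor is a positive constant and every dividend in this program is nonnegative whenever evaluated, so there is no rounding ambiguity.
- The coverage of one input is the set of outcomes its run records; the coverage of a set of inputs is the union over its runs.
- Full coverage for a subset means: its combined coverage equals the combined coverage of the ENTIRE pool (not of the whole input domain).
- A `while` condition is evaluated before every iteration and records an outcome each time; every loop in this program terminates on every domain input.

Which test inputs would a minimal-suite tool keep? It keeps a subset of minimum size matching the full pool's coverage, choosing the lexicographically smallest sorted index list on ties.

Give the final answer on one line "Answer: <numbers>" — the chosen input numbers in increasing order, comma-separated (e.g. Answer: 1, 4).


input #1 (d=5, m=3, v=8): covers B1=F, B2=F, B3=E, B4=F, B5=S, B6=T, B7=T, B8=E, B9=F, B11=F, B12=S
input #2 (d=4, m=5, v=8): covers B1=F, B2=T, B2=F, B3=S, B3=E, B4=F, B5=S, B6=T, B7=T, B8=E, B9=F, B11=F, B12=E
input #3 (d=7, m=3, v=3): covers B1=F, B2=F, B3=E, B4=T, B5=E, B6=T, B7=T, B8=S, B9=F, B11=F, B12=S
input #4 (d=1, m=5, v=8): covers B1=F, B2=T, B2=F, B3=S, B3=E, B4=F, B5=S, B6=F, B7=T, B8=E, B9=F, B11=T, B12=E
input #5 (d=7, m=4, v=7): covers B1=F, B2=F, B3=E, B4=F, B5=S, B6=T, B7=T, B8=E, B9=F, B11=F, B12=E
input #6 (d=1, m=4, v=3): covers B1=F, B2=F, B3=E, B4=T, B5=E, B6=F, B7=F, B8=E, B10=T, B11=T, B12=E
input #7 (d=2, m=5, v=4): covers B1=F, B2=T, B2=F, B3=S, B3=E, B4=F, B5=S, B6=F, B7=F, B8=E, B10=T, B11=F, B12=E
input #8 (d=4, m=4, v=7): covers B1=F, B2=F, B3=E, B4=F, B5=S, B6=T, B7=T, B8=E, B9=F, B11=F, B12=E
input #9 (d=2, m=4, v=3): covers B1=F, B2=F, B3=E, B4=T, B5=E, B6=F, B7=F, B8=E, B10=T, B11=F, B12=E
input #10 (d=3, m=5, v=7): covers B1=F, B2=T, B2=F, B3=S, B3=E, B4=F, B5=S, B6=T, B7=T, B8=E, B9=F, B11=F, B12=E
pool-wide coverage (21 outcomes): B1=F, B2=T, B2=F, B3=S, B3=E, B4=T, B4=F, B5=S, B5=E, B6=T, B6=F, B7=T, B7=F, B8=S, B8=E, B9=F, B10=T, B11=T, B11=F, B12=S, B12=E
size 1 is not enough: best union over all size-1 subsets is 13/21
size 2 is not enough: best union over all size-2 subsets is 20/21
inputs {2, 3, 6} (size 3) cover everything; no size-3 subset with a lexicographically smaller index list covers all 21
Answer: 2, 3, 6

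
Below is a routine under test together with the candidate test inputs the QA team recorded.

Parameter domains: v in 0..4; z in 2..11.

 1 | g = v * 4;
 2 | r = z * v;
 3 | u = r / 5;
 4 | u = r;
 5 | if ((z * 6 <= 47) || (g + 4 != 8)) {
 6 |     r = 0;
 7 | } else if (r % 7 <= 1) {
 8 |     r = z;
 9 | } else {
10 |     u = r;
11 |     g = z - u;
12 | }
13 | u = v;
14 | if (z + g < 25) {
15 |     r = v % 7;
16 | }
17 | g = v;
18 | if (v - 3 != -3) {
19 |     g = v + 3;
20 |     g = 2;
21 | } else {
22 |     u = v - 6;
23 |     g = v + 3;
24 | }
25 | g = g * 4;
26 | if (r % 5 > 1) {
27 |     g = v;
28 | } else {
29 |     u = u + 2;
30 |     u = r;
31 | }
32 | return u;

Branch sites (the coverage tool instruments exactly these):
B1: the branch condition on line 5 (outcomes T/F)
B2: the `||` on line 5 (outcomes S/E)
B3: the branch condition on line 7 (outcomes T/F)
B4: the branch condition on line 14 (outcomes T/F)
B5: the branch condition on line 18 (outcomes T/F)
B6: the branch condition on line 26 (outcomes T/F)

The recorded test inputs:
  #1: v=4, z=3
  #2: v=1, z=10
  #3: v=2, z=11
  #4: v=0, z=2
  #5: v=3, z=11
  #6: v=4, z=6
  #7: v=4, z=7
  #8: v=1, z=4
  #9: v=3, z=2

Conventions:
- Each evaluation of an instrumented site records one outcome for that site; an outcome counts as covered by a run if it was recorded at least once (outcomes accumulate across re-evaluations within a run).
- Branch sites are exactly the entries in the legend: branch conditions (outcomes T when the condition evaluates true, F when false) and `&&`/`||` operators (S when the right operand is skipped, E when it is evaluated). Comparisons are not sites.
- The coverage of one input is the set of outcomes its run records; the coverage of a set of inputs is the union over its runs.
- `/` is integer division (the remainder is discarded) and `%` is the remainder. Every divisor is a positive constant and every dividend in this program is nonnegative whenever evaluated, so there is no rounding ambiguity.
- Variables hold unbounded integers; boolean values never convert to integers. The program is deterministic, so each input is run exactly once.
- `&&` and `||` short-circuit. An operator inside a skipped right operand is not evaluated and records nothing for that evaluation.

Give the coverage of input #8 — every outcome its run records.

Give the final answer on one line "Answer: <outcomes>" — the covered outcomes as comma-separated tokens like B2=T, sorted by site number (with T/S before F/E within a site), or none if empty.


Simulating input #8 (v=1, z=4) step by step:
  B2->S, B1->T, B4->T, B5->T, B6->F
collecting distinct outcomes: B1=T, B2=S, B4=T, B5=T, B6=F
Answer: B1=T, B2=S, B4=T, B5=T, B6=F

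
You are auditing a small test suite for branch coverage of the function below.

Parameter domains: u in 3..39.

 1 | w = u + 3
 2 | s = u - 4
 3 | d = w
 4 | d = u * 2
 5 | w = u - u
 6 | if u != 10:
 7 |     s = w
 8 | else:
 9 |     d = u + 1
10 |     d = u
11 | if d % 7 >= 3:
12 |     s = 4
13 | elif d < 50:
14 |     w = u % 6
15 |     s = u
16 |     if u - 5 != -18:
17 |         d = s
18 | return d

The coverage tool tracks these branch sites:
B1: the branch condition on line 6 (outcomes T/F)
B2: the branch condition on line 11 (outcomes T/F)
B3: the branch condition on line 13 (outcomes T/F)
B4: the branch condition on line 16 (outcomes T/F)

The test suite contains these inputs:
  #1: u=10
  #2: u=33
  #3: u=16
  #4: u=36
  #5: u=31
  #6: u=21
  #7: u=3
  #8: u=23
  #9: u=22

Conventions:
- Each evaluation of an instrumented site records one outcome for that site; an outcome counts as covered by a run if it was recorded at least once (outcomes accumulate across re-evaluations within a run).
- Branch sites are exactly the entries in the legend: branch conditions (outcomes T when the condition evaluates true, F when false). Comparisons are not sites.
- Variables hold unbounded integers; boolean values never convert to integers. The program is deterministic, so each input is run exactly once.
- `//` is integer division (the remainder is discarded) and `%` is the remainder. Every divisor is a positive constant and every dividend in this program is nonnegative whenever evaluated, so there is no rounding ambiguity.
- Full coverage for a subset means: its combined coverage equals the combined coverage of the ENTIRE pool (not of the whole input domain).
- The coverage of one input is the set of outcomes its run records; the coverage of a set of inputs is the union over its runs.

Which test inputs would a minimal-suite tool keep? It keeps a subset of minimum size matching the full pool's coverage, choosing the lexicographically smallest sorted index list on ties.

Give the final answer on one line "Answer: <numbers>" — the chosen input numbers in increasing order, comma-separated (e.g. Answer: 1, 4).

test 1 (u=10) hits B1=F, B2=T
test 2 (u=33) hits B1=T, B2=T
test 3 (u=16) hits B1=T, B2=T
test 4 (u=36) hits B1=T, B2=F, B3=F
test 5 (u=31) hits B1=T, B2=T
test 6 (u=21) hits B1=T, B2=F, B3=T, B4=T
test 7 (u=3) hits B1=T, B2=T
test 8 (u=23) hits B1=T, B2=T
test 9 (u=22) hits B1=T, B2=F, B3=T, B4=T
the full pool covers 7 outcomes: B1=T, B1=F, B2=T, B2=F, B3=T, B3=F, B4=T
every size-1 subset falls short of the 7 outcomes (best: 4/7)
every size-2 subset falls short of the 7 outcomes (best: 6/7)
the canonical winner is {1, 4, 6}: size 3, full 7-outcome coverage, earliest index list among size-3 covers

Answer: 1, 4, 6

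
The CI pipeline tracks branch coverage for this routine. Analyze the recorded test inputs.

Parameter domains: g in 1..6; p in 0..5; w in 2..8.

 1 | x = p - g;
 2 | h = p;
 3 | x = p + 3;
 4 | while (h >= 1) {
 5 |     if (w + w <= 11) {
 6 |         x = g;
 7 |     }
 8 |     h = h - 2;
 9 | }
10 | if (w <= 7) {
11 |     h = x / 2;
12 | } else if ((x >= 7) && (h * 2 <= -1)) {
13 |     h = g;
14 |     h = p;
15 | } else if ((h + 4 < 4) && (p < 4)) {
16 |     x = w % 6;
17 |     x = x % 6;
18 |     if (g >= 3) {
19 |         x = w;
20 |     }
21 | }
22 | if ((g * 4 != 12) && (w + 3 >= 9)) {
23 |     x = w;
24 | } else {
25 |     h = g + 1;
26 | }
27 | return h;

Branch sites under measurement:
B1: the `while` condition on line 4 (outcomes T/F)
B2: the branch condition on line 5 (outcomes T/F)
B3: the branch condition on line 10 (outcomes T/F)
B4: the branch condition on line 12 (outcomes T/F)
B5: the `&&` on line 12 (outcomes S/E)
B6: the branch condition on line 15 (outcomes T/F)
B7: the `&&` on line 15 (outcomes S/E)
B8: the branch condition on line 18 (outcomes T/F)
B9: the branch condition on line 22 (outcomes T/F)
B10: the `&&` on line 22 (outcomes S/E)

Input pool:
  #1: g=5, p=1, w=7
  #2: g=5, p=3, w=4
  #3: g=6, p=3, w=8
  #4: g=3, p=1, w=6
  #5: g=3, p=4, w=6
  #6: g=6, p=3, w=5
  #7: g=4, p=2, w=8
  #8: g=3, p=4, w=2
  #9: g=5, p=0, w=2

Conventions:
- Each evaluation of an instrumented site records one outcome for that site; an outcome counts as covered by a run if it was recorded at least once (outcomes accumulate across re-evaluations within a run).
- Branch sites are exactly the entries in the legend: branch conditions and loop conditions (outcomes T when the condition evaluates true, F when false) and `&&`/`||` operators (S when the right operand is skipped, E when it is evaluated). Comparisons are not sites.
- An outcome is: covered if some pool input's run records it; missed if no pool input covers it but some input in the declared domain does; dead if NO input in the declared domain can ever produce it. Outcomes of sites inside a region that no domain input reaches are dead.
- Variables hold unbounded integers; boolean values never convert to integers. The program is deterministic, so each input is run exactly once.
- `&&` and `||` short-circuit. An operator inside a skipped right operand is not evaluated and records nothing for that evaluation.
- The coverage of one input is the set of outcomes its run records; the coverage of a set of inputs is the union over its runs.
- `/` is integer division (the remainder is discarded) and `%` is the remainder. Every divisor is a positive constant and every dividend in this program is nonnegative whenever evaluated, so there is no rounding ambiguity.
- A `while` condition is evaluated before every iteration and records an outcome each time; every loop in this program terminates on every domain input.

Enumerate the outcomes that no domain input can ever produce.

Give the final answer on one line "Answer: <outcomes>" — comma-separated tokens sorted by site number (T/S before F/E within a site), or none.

checking every outcome against all 252 domain inputs:
  reachable outcomes have witnesses, e.g. B1=T (e.g. g=1, p=1, w=2), B1=F (e.g. g=1, p=0, w=2), B2=T (e.g. g=1, p=1, w=2), B2=F (e.g. g=1, p=1, w=6)

Answer: none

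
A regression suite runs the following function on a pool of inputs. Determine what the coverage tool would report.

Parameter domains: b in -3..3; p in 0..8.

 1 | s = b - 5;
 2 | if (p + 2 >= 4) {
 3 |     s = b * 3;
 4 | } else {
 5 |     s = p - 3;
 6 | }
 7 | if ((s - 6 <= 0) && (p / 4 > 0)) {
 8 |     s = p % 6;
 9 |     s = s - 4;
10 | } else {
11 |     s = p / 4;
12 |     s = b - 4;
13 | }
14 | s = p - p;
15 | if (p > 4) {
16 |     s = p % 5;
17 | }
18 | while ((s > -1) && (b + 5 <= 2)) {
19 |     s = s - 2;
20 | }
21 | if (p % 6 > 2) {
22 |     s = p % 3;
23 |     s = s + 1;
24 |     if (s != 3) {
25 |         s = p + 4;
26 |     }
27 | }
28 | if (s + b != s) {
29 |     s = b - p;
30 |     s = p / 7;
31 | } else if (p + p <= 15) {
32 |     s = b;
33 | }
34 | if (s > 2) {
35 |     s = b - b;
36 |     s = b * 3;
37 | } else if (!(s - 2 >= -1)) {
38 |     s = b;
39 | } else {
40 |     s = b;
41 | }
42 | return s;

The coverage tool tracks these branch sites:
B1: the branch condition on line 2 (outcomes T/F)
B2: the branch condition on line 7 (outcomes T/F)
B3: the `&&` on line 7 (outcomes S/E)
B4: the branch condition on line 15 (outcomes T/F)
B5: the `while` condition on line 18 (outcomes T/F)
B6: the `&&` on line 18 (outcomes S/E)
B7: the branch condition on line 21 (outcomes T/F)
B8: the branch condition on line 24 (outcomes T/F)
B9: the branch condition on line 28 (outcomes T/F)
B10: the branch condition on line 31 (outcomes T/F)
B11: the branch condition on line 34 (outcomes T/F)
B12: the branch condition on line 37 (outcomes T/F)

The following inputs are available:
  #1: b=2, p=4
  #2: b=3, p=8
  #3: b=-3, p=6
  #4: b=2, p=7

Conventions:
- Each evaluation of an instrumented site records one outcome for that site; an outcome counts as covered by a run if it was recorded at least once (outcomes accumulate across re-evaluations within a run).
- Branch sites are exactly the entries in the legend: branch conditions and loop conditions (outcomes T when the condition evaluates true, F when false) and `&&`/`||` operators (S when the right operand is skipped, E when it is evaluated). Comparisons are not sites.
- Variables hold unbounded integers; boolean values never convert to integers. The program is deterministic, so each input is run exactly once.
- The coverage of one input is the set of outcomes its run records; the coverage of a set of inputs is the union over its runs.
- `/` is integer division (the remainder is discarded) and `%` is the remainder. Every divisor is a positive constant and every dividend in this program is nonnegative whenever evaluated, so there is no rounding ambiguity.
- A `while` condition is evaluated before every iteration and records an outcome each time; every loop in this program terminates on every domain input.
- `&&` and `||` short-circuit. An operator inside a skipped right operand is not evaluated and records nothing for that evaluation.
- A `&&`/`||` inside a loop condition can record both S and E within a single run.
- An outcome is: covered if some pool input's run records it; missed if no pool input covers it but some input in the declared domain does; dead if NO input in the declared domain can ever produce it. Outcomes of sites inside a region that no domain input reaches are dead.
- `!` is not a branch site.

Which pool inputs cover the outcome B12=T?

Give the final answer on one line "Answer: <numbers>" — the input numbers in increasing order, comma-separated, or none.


input #1 (b=2, p=4): hits B12=T
input #2 (b=3, p=8): never hits B12=T
input #3 (b=-3, p=6): hits B12=T
input #4 (b=2, p=7): never hits B12=T
Answer: 1, 3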